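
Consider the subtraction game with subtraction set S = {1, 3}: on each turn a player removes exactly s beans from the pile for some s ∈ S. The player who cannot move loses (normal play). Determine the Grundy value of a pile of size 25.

G(0) = 0
G(1) = mex{0} = 1
G(2) = mex{1} = 0
G(3) = mex{0,0} = 1
G(4) = mex{1,1} = 0
G(5) = mex{0,0} = 1
G(6) = mex{1,1} = 0
G(7) = mex{0,0} = 1
G(8) = mex{1,1} = 0
G(9) = mex{0,0} = 1
G(10) = mex{1,1} = 0
G(11) = mex{0,0} = 1
G(12) = mex{1,1} = 0
G(13) = mex{0,0} = 1
G(14) = mex{1,1} = 0
G(15) = mex{0,0} = 1
G(16) = mex{1,1} = 0
G(17) = mex{0,0} = 1
G(18) = mex{1,1} = 0
G(19) = mex{0,0} = 1
G(20) = mex{1,1} = 0
G(21) = mex{0,0} = 1
G(22) = mex{1,1} = 0
G(23) = mex{0,0} = 1
G(24) = mex{1,1} = 0
G(25) = mex{0,0} = 1

1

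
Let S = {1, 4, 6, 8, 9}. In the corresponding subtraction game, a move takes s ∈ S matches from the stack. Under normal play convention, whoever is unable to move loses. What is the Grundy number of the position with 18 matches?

n :  0  1  2  3  4  5  6  7  8  9 10 11 12 13 14 15 16 17 18
G :  0  1  0  1  2  0  1  0  1  2  3  2  0  1  2  3  2  0  1

1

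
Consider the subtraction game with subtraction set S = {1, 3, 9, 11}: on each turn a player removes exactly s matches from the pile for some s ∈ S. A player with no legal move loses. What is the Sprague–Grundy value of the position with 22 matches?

0

G(0) = 0
G(1) = mex{0} = 1
G(2) = mex{1} = 0
G(3) = mex{0,0} = 1
G(4) = mex{1,1} = 0
G(5) = mex{0,0} = 1
G(6) = mex{1,1} = 0
G(7) = mex{0,0} = 1
G(8) = mex{1,1} = 0
G(9) = mex{0,0,0} = 1
G(10) = mex{1,1,1} = 0
G(11) = mex{0,0,0,0} = 1
G(12) = mex{1,1,1,1} = 0
G(13) = mex{0,0,0,0} = 1
G(14) = mex{1,1,1,1} = 0
G(15) = mex{0,0,0,0} = 1
G(16) = mex{1,1,1,1} = 0
G(17) = mex{0,0,0,0} = 1
G(18) = mex{1,1,1,1} = 0
G(19) = mex{0,0,0,0} = 1
G(20) = mex{1,1,1,1} = 0
G(21) = mex{0,0,0,0} = 1
G(22) = mex{1,1,1,1} = 0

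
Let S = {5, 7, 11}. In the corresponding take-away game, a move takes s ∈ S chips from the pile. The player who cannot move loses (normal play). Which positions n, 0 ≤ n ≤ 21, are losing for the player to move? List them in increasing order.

n :  0  1  2  3  4  5  6  7  8  9 10 11 12 13 14 15 16 17 18 19 20 21
G :  0  0  0  0  0  1  1  1  1  1  2  2  2  2  2  3  0  0  0  0  0  1
P-positions are exactly the n with G(n) = 0.

0, 1, 2, 3, 4, 16, 17, 18, 19, 20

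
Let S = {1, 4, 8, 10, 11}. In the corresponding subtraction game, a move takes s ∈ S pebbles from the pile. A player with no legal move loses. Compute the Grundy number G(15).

1

n :  0  1  2  3  4  5  6  7  8  9 10 11 12 13 14 15
G :  0  1  0  1  2  0  1  0  1  2  3  2  3  4  0  1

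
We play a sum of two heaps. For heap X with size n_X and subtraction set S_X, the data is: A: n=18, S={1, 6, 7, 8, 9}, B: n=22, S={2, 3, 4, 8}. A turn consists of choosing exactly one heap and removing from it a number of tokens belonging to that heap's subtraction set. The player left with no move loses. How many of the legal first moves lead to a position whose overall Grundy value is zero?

Heap A, S = {1, 6, 7, 8, 9}:
G(0) = 0
G(1) = mex{0} = 1
G(2) = mex{1} = 0
G(3) = mex{0} = 1
G(4) = mex{1} = 0
G(5) = mex{0} = 1
G(6) = mex{1,0} = 2
G(7) = mex{2,1,0} = 3
G(8) = mex{3,0,1,0} = 2
G(9) = mex{2,1,0,1,0} = 3
G(10) = mex{3,0,1,0,1} = 2
G(11) = mex{2,1,0,1,0} = 3
G(12) = mex{3,2,1,0,1} = 4
G(13) = mex{4,3,2,1,0} = 5
G(14) = mex{5,2,3,2,1} = 0
G(15) = mex{0,3,2,3,2} = 1
G(16) = mex{1,2,3,2,3} = 0
G(17) = mex{0,3,2,3,2} = 1
G(18) = mex{1,4,3,2,3} = 0
G_A(18) = 0.
Heap B, S = {2, 3, 4, 8}:
n :  0  1  2  3  4  5  6  7  8  9 10 11 12 13 14 15 16 17 18 19 20 21 22
G :  0  0  1  1  2  2  0  0  1  1  2  2  0  0  1  1  2  2  0  0  1  1  2
G_B(22) = 2.
Combined Grundy value = 0 ⊕ 2 = 2.
A winning move leaves total XOR = 0, i.e. changes one component's Grundy value g to g ⊕ X where X is the current total.
Heap A: need g' = 0⊕2 = 2. Options: 18−1→G=1, 18−6→G=4, 18−7→G=3, 18−8→G=2, 18−9→G=3. Hits: 1.
Heap B: need g' = 2⊕2 = 0. Options: 22−2→G=1, 22−3→G=0, 22−4→G=0, 22−8→G=1. Hits: 2.

3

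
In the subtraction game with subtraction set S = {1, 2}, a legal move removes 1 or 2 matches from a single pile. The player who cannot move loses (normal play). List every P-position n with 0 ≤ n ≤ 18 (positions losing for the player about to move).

n :  0  1  2  3  4  5  6  7  8  9 10 11 12 13 14 15 16 17 18
G :  0  1  2  0  1  2  0  1  2  0  1  2  0  1  2  0  1  2  0
P-positions are exactly the n with G(n) = 0.

0, 3, 6, 9, 12, 15, 18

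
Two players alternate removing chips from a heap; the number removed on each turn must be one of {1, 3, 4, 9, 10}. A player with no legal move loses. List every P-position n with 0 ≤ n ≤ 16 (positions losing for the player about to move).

0, 2, 7, 13, 15

G(0) = 0
G(1) = mex{0} = 1
G(2) = mex{1} = 0
G(3) = mex{0,0} = 1
G(4) = mex{1,1,0} = 2
G(5) = mex{2,0,1} = 3
G(6) = mex{3,1,0} = 2
G(7) = mex{2,2,1} = 0
G(8) = mex{0,3,2} = 1
G(9) = mex{1,2,3,0} = 4
G(10) = mex{4,0,2,1,0} = 3
G(11) = mex{3,1,0,0,1} = 2
G(12) = mex{2,4,1,1,0} = 3
G(13) = mex{3,3,4,2,1} = 0
G(14) = mex{0,2,3,3,2} = 1
G(15) = mex{1,3,2,2,3} = 0
G(16) = mex{0,0,3,0,2} = 1
P-positions are exactly the n with G(n) = 0.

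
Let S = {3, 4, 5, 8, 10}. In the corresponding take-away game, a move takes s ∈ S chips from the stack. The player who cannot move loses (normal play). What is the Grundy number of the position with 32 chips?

G(0) = 0
G(1) = mex{} = 0
G(2) = mex{} = 0
G(3) = mex{0} = 1
G(4) = mex{0,0} = 1
G(5) = mex{0,0,0} = 1
G(6) = mex{1,0,0} = 2
G(7) = mex{1,1,0} = 2
G(8) = mex{1,1,1,0} = 2
G(9) = mex{2,1,1,0} = 3
G(10) = mex{2,2,1,0,0} = 3
G(11) = mex{2,2,2,1,0} = 3
G(12) = mex{3,2,2,1,0} = 4
G(13) = mex{3,3,2,1,1} = 0
G(14) = mex{3,3,3,2,1} = 0
G(15) = mex{4,3,3,2,1} = 0
G(16) = mex{0,4,3,2,2} = 1
G(17) = mex{0,0,4,3,2} = 1
G(18) = mex{0,0,0,3,2} = 1
G(19) = mex{1,0,0,3,3} = 2
G(20) = mex{1,1,0,4,3} = 2
G(21) = mex{1,1,1,0,3} = 2
G(22) = mex{2,1,1,0,4} = 3
G(23) = mex{2,2,1,0,0} = 3
G(24) = mex{2,2,2,1,0} = 3
G(25) = mex{3,2,2,1,0} = 4
G(26) = mex{3,3,2,1,1} = 0
G(27) = mex{3,3,3,2,1} = 0
G(28) = mex{4,3,3,2,1} = 0
G(29) = mex{0,4,3,2,2} = 1
G(30) = mex{0,0,4,3,2} = 1
G(31) = mex{0,0,0,3,2} = 1
G(32) = mex{1,0,0,3,3} = 2

2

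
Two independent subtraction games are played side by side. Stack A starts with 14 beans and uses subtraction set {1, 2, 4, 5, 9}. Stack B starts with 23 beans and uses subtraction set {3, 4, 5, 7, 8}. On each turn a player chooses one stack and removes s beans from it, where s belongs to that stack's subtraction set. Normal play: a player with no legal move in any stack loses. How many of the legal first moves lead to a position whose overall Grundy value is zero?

3

Stack A, S = {1, 2, 4, 5, 9}:
n :  0  1  2  3  4  5  6  7  8  9 10 11 12 13 14
G :  0  1  2  0  1  2  0  1  2  3  4  5  3  0  1
G_A(14) = 1.
Stack B, S = {3, 4, 5, 7, 8}:
n :  0  1  2  3  4  5  6  7  8  9 10 11 12 13 14 15 16 17 18 19 20 21 22 23
G :  0  0  0  1  1  1  2  2  2  3  3  0  0  0  1  1  1  2  2  2  3  3  0  0
G_B(23) = 0.
Combined Grundy value = 1 ⊕ 0 = 1.
A winning move leaves total XOR = 0, i.e. changes one component's Grundy value g to g ⊕ X where X is the current total.
Stack A: need g' = 1⊕1 = 0. Options: 14−1→G=0, 14−2→G=3, 14−4→G=4, 14−5→G=3, 14−9→G=2. Hits: 1.
Stack B: need g' = 0⊕1 = 1. Options: 23−3→G=3, 23−4→G=2, 23−5→G=2, 23−7→G=1, 23−8→G=1. Hits: 2.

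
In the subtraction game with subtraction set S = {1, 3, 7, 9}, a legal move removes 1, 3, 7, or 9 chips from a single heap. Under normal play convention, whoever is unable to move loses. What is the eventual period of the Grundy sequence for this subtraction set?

n :  0  1  2  3  4  5  6  7  8  9 10 11 12 13 14
G :  0  1  0  1  0  1  0  1  0  1  0  1  0  1  0
G(n+2) = G(n) holds for n = 0,…,8 (a full window of length max(S) = 9), so the sequence is purely periodic with period 2.

2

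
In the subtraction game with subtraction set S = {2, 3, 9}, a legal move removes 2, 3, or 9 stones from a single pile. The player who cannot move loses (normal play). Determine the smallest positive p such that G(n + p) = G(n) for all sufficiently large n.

11

G(0) = 0
G(1) = mex{} = 0
G(2) = mex{0} = 1
G(3) = mex{0,0} = 1
G(4) = mex{1,0} = 2
G(5) = mex{1,1} = 0
G(6) = mex{2,1} = 0
G(7) = mex{0,2} = 1
G(8) = mex{0,0} = 1
G(9) = mex{1,0,0} = 2
G(10) = mex{1,1,0} = 2
G(11) = mex{2,1,1} = 0
G(12) = mex{2,2,1} = 0
G(13) = mex{0,2,2} = 1
G(14) = mex{0,0,0} = 1
G(15) = mex{1,0,0} = 2
G(16) = mex{1,1,1} = 0
G(17) = mex{2,1,1} = 0
G(18) = mex{0,2,2} = 1
G(19) = mex{0,0,2} = 1
G(20) = mex{1,0,0} = 2
G(21) = mex{1,1,0} = 2
G(22) = mex{2,1,1} = 0
G(23) = mex{2,2,1} = 0
G(n+11) = G(n) holds for n = 0,…,8 (a full window of length max(S) = 9), so the sequence is purely periodic with period 11.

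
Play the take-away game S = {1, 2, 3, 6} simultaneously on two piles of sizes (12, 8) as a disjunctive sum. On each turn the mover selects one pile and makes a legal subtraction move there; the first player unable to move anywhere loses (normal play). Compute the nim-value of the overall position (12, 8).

All piles use S = {1, 2, 3, 6}:
n :  0  1  2  3  4  5  6  7  8  9 10 11 12
G :  0  1  2  3  0  1  2  3  0  1  2  3  0
Pile A: G(12) = 0.
Pile B: G(8) = 0.
Combined Grundy value = 0 ⊕ 0 = 0.

0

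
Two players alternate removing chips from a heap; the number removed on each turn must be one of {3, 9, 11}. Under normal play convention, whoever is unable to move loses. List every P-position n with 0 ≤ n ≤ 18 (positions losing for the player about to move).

0, 1, 2, 6, 7, 8, 14

G(0) = 0
G(1) = mex{} = 0
G(2) = mex{} = 0
G(3) = mex{0} = 1
G(4) = mex{0} = 1
G(5) = mex{0} = 1
G(6) = mex{1} = 0
G(7) = mex{1} = 0
G(8) = mex{1} = 0
G(9) = mex{0,0} = 1
G(10) = mex{0,0} = 1
G(11) = mex{0,0,0} = 1
G(12) = mex{1,1,0} = 2
G(13) = mex{1,1,0} = 2
G(14) = mex{1,1,1} = 0
G(15) = mex{2,0,1} = 3
G(16) = mex{2,0,1} = 3
G(17) = mex{0,0,0} = 1
G(18) = mex{3,1,0} = 2
P-positions are exactly the n with G(n) = 0.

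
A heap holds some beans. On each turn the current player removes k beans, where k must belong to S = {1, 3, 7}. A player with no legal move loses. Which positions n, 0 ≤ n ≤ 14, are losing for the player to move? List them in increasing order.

0, 2, 4, 6, 8, 10, 12, 14

n :  0  1  2  3  4  5  6  7  8  9 10 11 12 13 14
G :  0  1  0  1  0  1  0  1  0  1  0  1  0  1  0
P-positions are exactly the n with G(n) = 0.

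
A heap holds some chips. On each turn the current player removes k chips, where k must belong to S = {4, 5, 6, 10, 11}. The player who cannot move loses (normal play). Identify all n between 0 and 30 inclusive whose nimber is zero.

0, 1, 2, 3, 15, 16, 17, 18, 30

n :  0  1  2  3  4  5  6  7  8  9 10 11 12 13 14 15 16 17 18 19 20 21 22 23 24 25 26 27 28 29 30
G :  0  0  0  0  1  1  1  1  2  2  2  2  3  3  3  0  0  0  0  1  1  1  1  2  2  2  2  3  3  3  0
P-positions are exactly the n with G(n) = 0.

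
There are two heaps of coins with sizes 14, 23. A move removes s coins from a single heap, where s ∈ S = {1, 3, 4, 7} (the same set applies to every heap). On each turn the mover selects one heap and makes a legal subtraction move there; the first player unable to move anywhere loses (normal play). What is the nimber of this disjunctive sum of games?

1

All heaps use S = {1, 3, 4, 7}:
n :  0  1  2  3  4  5  6  7  8  9 10 11 12 13 14 15 16 17 18 19 20 21 22 23
G :  0  1  0  1  2  3  2  3  0  1  0  1  2  3  2  3  0  1  0  1  2  3  2  3
Heap A: G(14) = 2.
Heap B: G(23) = 3.
Combined Grundy value = 2 ⊕ 3 = 1.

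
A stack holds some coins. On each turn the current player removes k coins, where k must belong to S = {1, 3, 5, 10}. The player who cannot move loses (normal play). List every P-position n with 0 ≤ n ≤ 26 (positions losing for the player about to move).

0, 2, 4, 6, 8, 15, 17, 19, 21, 23

n :  0  1  2  3  4  5  6  7  8  9 10 11 12 13 14 15 16 17 18 19 20 21 22 23 24 25 26
G :  0  1  0  1  0  1  0  1  0  1  2  3  2  3  2  0  1  0  1  0  1  0  1  0  1  2  3
P-positions are exactly the n with G(n) = 0.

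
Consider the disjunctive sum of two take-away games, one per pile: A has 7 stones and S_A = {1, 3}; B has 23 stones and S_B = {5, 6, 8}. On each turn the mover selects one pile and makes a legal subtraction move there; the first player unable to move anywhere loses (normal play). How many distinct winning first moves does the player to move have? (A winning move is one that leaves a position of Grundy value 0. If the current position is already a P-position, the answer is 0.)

1

Pile A, S = {1, 3}:
n : 0 1 2 3 4 5 6 7
G : 0 1 0 1 0 1 0 1
G_A(7) = 1.
Pile B, S = {5, 6, 8}:
n :  0  1  2  3  4  5  6  7  8  9 10 11 12 13 14 15 16 17 18 19 20 21 22 23
G :  0  0  0  0  0  1  1  1  1  1  2  2  2  0  0  0  0  0  1  1  1  1  1  2
G_B(23) = 2.
Combined Grundy value = 1 ⊕ 2 = 3.
A winning move leaves total XOR = 0, i.e. changes one component's Grundy value g to g ⊕ X where X is the current total.
Pile A: need g' = 1⊕3 = 2. Options: 7−1→G=0, 7−3→G=0. Hits: 0.
Pile B: need g' = 2⊕3 = 1. Options: 23−5→G=1, 23−6→G=0, 23−8→G=0. Hits: 1.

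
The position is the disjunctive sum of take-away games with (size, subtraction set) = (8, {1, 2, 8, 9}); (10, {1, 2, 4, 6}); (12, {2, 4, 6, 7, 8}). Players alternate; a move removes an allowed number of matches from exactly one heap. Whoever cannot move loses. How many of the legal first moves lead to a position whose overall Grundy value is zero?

2

Heap A, S = {1, 2, 8, 9}:
G(0) = 0
G(1) = mex{0} = 1
G(2) = mex{1,0} = 2
G(3) = mex{2,1} = 0
G(4) = mex{0,2} = 1
G(5) = mex{1,0} = 2
G(6) = mex{2,1} = 0
G(7) = mex{0,2} = 1
G(8) = mex{1,0,0} = 2
G_A(8) = 2.
Heap B, S = {1, 2, 4, 6}:
G(0) = 0
G(1) = mex{0} = 1
G(2) = mex{1,0} = 2
G(3) = mex{2,1} = 0
G(4) = mex{0,2,0} = 1
G(5) = mex{1,0,1} = 2
G(6) = mex{2,1,2,0} = 3
G(7) = mex{3,2,0,1} = 4
G(8) = mex{4,3,1,2} = 0
G(9) = mex{0,4,2,0} = 1
G(10) = mex{1,0,3,1} = 2
G_B(10) = 2.
Heap C, S = {2, 4, 6, 7, 8}:
G(0) = 0
G(1) = mex{} = 0
G(2) = mex{0} = 1
G(3) = mex{0} = 1
G(4) = mex{1,0} = 2
G(5) = mex{1,0} = 2
G(6) = mex{2,1,0} = 3
G(7) = mex{2,1,0,0} = 3
G(8) = mex{3,2,1,0,0} = 4
G(9) = mex{3,2,1,1,0} = 4
G(10) = mex{4,3,2,1,1} = 0
G(11) = mex{4,3,2,2,1} = 0
G(12) = mex{0,4,3,2,2} = 1
G_C(12) = 1.
Combined Grundy value = 2 ⊕ 2 ⊕ 1 = 1.
A winning move leaves total XOR = 0, i.e. changes one component's Grundy value g to g ⊕ X where X is the current total.
Heap A: need g' = 2⊕1 = 3. Options: 8−1→G=1, 8−2→G=0, 8−8→G=0. Hits: 0.
Heap B: need g' = 2⊕1 = 3. Options: 10−1→G=1, 10−2→G=0, 10−4→G=3, 10−6→G=1. Hits: 1.
Heap C: need g' = 1⊕1 = 0. Options: 12−2→G=0, 12−4→G=4, 12−6→G=3, 12−7→G=2, 12−8→G=2. Hits: 1.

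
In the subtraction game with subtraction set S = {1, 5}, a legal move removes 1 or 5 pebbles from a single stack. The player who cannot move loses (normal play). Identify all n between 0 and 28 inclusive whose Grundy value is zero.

0, 2, 4, 6, 8, 10, 12, 14, 16, 18, 20, 22, 24, 26, 28

G(0) = 0
G(1) = mex{0} = 1
G(2) = mex{1} = 0
G(3) = mex{0} = 1
G(4) = mex{1} = 0
G(5) = mex{0,0} = 1
G(6) = mex{1,1} = 0
G(7) = mex{0,0} = 1
G(8) = mex{1,1} = 0
G(9) = mex{0,0} = 1
G(10) = mex{1,1} = 0
G(11) = mex{0,0} = 1
G(12) = mex{1,1} = 0
G(13) = mex{0,0} = 1
G(14) = mex{1,1} = 0
G(15) = mex{0,0} = 1
G(16) = mex{1,1} = 0
G(17) = mex{0,0} = 1
G(18) = mex{1,1} = 0
G(19) = mex{0,0} = 1
G(20) = mex{1,1} = 0
G(21) = mex{0,0} = 1
G(22) = mex{1,1} = 0
G(23) = mex{0,0} = 1
G(24) = mex{1,1} = 0
G(25) = mex{0,0} = 1
G(26) = mex{1,1} = 0
G(27) = mex{0,0} = 1
G(28) = mex{1,1} = 0
P-positions are exactly the n with G(n) = 0.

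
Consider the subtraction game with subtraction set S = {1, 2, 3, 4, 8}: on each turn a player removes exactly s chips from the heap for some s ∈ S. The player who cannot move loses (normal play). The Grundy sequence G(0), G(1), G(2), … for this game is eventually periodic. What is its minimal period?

n :  0  1  2  3  4  5  6  7  8  9 10 11 12 13 14
G :  0  1  2  3  4  0  1  2  3  4  0  1  2  3  4
G(n+5) = G(n) holds for n = 0,…,7 (a full window of length max(S) = 8), so the sequence is purely periodic with period 5.

5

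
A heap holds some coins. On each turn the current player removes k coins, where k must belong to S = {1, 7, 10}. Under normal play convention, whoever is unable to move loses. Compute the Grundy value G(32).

n :  0  1  2  3  4  5  6  7  8  9 10 11 12 13 14 15 16 17 18 19 20 21 22 23 24 25 26 27 28 29 30 31 32
G :  0  1  0  1  0  1  0  1  0  1  2  3  2  3  2  3  2  0  1  0  1  0  1  0  1  0  1  2  3  2  3  2  3

3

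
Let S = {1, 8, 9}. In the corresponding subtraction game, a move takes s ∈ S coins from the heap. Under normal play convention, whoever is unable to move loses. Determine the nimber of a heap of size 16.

G(0) = 0
G(1) = mex{0} = 1
G(2) = mex{1} = 0
G(3) = mex{0} = 1
G(4) = mex{1} = 0
G(5) = mex{0} = 1
G(6) = mex{1} = 0
G(7) = mex{0} = 1
G(8) = mex{1,0} = 2
G(9) = mex{2,1,0} = 3
G(10) = mex{3,0,1} = 2
G(11) = mex{2,1,0} = 3
G(12) = mex{3,0,1} = 2
G(13) = mex{2,1,0} = 3
G(14) = mex{3,0,1} = 2
G(15) = mex{2,1,0} = 3
G(16) = mex{3,2,1} = 0

0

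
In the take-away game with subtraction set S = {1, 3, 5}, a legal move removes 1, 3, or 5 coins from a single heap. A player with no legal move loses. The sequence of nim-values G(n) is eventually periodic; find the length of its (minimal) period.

2

n :  0  1  2  3  4  5  6  7  8  9 10 11 12 13 14
G :  0  1  0  1  0  1  0  1  0  1  0  1  0  1  0
G(n+2) = G(n) holds for n = 0,…,4 (a full window of length max(S) = 5), so the sequence is purely periodic with period 2.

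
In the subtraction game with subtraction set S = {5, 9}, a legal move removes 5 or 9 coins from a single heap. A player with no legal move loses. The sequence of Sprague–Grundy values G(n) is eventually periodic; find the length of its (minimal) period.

14

n :  0  1  2  3  4  5  6  7  8  9 10 11 12 13 14 15 16 17 18 19 20 21 22 23 24 25 26 27 28 29
G :  0  0  0  0  0  1  1  1  1  1  2  2  2  2  0  0  0  0  0  1  1  1  1  1  2  2  2  2  0  0
G(n+14) = G(n) holds for n = 0,…,8 (a full window of length max(S) = 9), so the sequence is purely periodic with period 14.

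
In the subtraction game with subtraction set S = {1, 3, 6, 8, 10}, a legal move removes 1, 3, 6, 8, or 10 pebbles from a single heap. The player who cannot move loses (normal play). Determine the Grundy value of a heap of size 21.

n :  0  1  2  3  4  5  6  7  8  9 10 11 12 13 14 15 16 17 18 19 20 21
G :  0  1  0  1  0  1  2  3  2  0  1  0  1  0  1  2  3  2  0  1  0  1

1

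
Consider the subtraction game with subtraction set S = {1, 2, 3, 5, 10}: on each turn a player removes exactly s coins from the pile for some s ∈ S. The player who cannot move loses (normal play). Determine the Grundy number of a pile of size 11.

3

n :  0  1  2  3  4  5  6  7  8  9 10 11
G :  0  1  2  3  0  1  2  3  0  1  2  3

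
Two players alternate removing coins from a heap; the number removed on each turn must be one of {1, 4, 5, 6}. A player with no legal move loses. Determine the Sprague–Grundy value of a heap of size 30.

1

G(0) = 0
G(1) = mex{0} = 1
G(2) = mex{1} = 0
G(3) = mex{0} = 1
G(4) = mex{1,0} = 2
G(5) = mex{2,1,0} = 3
G(6) = mex{3,0,1,0} = 2
G(7) = mex{2,1,0,1} = 3
G(8) = mex{3,2,1,0} = 4
G(9) = mex{4,3,2,1} = 0
G(10) = mex{0,2,3,2} = 1
G(11) = mex{1,3,2,3} = 0
G(12) = mex{0,4,3,2} = 1
G(13) = mex{1,0,4,3} = 2
G(14) = mex{2,1,0,4} = 3
G(15) = mex{3,0,1,0} = 2
G(16) = mex{2,1,0,1} = 3
G(17) = mex{3,2,1,0} = 4
G(18) = mex{4,3,2,1} = 0
G(19) = mex{0,2,3,2} = 1
G(20) = mex{1,3,2,3} = 0
G(21) = mex{0,4,3,2} = 1
G(22) = mex{1,0,4,3} = 2
G(23) = mex{2,1,0,4} = 3
G(24) = mex{3,0,1,0} = 2
G(25) = mex{2,1,0,1} = 3
G(26) = mex{3,2,1,0} = 4
G(27) = mex{4,3,2,1} = 0
G(28) = mex{0,2,3,2} = 1
G(29) = mex{1,3,2,3} = 0
G(30) = mex{0,4,3,2} = 1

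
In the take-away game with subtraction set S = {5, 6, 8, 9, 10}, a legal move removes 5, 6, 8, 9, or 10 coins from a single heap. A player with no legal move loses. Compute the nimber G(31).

G(0) = 0
G(1) = mex{} = 0
G(2) = mex{} = 0
G(3) = mex{} = 0
G(4) = mex{} = 0
G(5) = mex{0} = 1
G(6) = mex{0,0} = 1
G(7) = mex{0,0} = 1
G(8) = mex{0,0,0} = 1
G(9) = mex{0,0,0,0} = 1
G(10) = mex{1,0,0,0,0} = 2
G(11) = mex{1,1,0,0,0} = 2
G(12) = mex{1,1,0,0,0} = 2
G(13) = mex{1,1,1,0,0} = 2
G(14) = mex{1,1,1,1,0} = 2
G(15) = mex{2,1,1,1,1} = 0
G(16) = mex{2,2,1,1,1} = 0
G(17) = mex{2,2,1,1,1} = 0
G(18) = mex{2,2,2,1,1} = 0
G(19) = mex{2,2,2,2,1} = 0
G(20) = mex{0,2,2,2,2} = 1
G(21) = mex{0,0,2,2,2} = 1
G(22) = mex{0,0,2,2,2} = 1
G(23) = mex{0,0,0,2,2} = 1
G(24) = mex{0,0,0,0,2} = 1
G(25) = mex{1,0,0,0,0} = 2
G(26) = mex{1,1,0,0,0} = 2
G(27) = mex{1,1,0,0,0} = 2
G(28) = mex{1,1,1,0,0} = 2
G(29) = mex{1,1,1,1,0} = 2
G(30) = mex{2,1,1,1,1} = 0
G(31) = mex{2,2,1,1,1} = 0

0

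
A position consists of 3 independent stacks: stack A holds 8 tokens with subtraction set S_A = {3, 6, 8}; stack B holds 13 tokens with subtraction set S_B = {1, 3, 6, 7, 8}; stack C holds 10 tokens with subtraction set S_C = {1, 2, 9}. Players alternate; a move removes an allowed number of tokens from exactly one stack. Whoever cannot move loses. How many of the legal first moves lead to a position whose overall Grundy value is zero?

Stack A, S = {3, 6, 8}:
n : 0 1 2 3 4 5 6 7 8
G : 0 0 0 1 1 1 2 2 2
G_A(8) = 2.
Stack B, S = {1, 3, 6, 7, 8}:
G(0) = 0
G(1) = mex{0} = 1
G(2) = mex{1} = 0
G(3) = mex{0,0} = 1
G(4) = mex{1,1} = 0
G(5) = mex{0,0} = 1
G(6) = mex{1,1,0} = 2
G(7) = mex{2,0,1,0} = 3
G(8) = mex{3,1,0,1,0} = 2
G(9) = mex{2,2,1,0,1} = 3
G(10) = mex{3,3,0,1,0} = 2
G(11) = mex{2,2,1,0,1} = 3
G(12) = mex{3,3,2,1,0} = 4
G(13) = mex{4,2,3,2,1} = 0
G_B(13) = 0.
Stack C, S = {1, 2, 9}:
n :  0  1  2  3  4  5  6  7  8  9 10
G :  0  1  2  0  1  2  0  1  2  3  0
G_C(10) = 0.
Combined Grundy value = 2 ⊕ 0 ⊕ 0 = 2.
A winning move leaves total XOR = 0, i.e. changes one component's Grundy value g to g ⊕ X where X is the current total.
Stack A: need g' = 2⊕2 = 0. Options: 8−3→G=1, 8−6→G=0, 8−8→G=0. Hits: 2.
Stack B: need g' = 0⊕2 = 2. Options: 13−1→G=4, 13−3→G=2, 13−6→G=3, 13−7→G=2, 13−8→G=1. Hits: 2.
Stack C: need g' = 0⊕2 = 2. Options: 10−1→G=3, 10−2→G=2, 10−9→G=1. Hits: 1.

5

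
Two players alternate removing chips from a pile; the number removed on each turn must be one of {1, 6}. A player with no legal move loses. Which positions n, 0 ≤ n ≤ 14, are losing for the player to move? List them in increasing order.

0, 2, 4, 7, 9, 11, 14

n :  0  1  2  3  4  5  6  7  8  9 10 11 12 13 14
G :  0  1  0  1  0  1  2  0  1  0  1  0  1  2  0
P-positions are exactly the n with G(n) = 0.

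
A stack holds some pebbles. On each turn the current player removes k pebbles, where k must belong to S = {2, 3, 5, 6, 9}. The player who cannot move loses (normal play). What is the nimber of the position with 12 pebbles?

0

n :  0  1  2  3  4  5  6  7  8  9 10 11 12
G :  0  0  1  1  2  2  3  3  0  4  1  5  0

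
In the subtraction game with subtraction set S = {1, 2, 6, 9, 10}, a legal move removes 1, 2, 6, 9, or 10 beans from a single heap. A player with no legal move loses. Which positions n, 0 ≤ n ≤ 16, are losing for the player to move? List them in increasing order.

0, 3, 7, 11, 14

n :  0  1  2  3  4  5  6  7  8  9 10 11 12 13 14 15 16
G :  0  1  2  0  1  2  3  0  1  2  3  0  1  2  0  1  2
P-positions are exactly the n with G(n) = 0.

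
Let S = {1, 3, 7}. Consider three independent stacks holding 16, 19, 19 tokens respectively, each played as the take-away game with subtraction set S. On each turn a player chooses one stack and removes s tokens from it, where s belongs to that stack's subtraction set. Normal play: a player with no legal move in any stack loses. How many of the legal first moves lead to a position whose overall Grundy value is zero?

0

All stacks use S = {1, 3, 7}:
n :  0  1  2  3  4  5  6  7  8  9 10 11 12 13 14 15 16 17 18 19
G :  0  1  0  1  0  1  0  1  0  1  0  1  0  1  0  1  0  1  0  1
Stack A: G(16) = 0.
Stack B: G(19) = 1.
Stack C: G(19) = 1.
Combined Grundy value = 0 ⊕ 1 ⊕ 1 = 0.
A winning move leaves total XOR = 0, i.e. changes one component's Grundy value g to g ⊕ X where X is the current total.
Stack A: target g' = 0⊕0 = 0, but every legal move changes the Grundy value (mex property), so 0 moves.
Stack B: target g' = 1⊕0 = 1, but every legal move changes the Grundy value (mex property), so 0 moves.
Stack C: target g' = 1⊕0 = 1, but every legal move changes the Grundy value (mex property), so 0 moves.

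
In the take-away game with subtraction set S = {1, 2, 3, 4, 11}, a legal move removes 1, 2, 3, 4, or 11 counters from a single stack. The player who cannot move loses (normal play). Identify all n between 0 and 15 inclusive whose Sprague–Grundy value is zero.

0, 5, 10, 15

n :  0  1  2  3  4  5  6  7  8  9 10 11 12 13 14 15
G :  0  1  2  3  4  0  1  2  3  4  0  1  2  3  4  0
P-positions are exactly the n with G(n) = 0.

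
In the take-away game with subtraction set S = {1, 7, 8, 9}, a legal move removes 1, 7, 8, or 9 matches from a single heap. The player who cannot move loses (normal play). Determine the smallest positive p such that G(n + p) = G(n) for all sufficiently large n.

G(0) = 0
G(1) = mex{0} = 1
G(2) = mex{1} = 0
G(3) = mex{0} = 1
G(4) = mex{1} = 0
G(5) = mex{0} = 1
G(6) = mex{1} = 0
G(7) = mex{0,0} = 1
G(8) = mex{1,1,0} = 2
G(9) = mex{2,0,1,0} = 3
G(10) = mex{3,1,0,1} = 2
G(11) = mex{2,0,1,0} = 3
G(12) = mex{3,1,0,1} = 2
G(13) = mex{2,0,1,0} = 3
G(14) = mex{3,1,0,1} = 2
G(15) = mex{2,2,1,0} = 3
G(16) = mex{3,3,2,1} = 0
G(17) = mex{0,2,3,2} = 1
G(18) = mex{1,3,2,3} = 0
G(19) = mex{0,2,3,2} = 1
G(20) = mex{1,3,2,3} = 0
G(21) = mex{0,2,3,2} = 1
G(22) = mex{1,3,2,3} = 0
G(23) = mex{0,0,3,2} = 1
G(24) = mex{1,1,0,3} = 2
G(25) = mex{2,0,1,0} = 3
G(26) = mex{3,1,0,1} = 2
G(27) = mex{2,0,1,0} = 3
G(28) = mex{3,1,0,1} = 2
G(29) = mex{2,0,1,0} = 3
G(30) = mex{3,1,0,1} = 2
G(31) = mex{2,2,1,0} = 3
G(32) = mex{3,3,2,1} = 0
G(33) = mex{0,2,3,2} = 1
G(n+16) = G(n) holds for n = 0,…,8 (a full window of length max(S) = 9), so the sequence is purely periodic with period 16.

16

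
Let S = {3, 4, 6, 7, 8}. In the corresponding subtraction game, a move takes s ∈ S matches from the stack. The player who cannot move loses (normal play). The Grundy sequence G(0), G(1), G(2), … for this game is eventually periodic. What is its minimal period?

11

G(0) = 0
G(1) = mex{} = 0
G(2) = mex{} = 0
G(3) = mex{0} = 1
G(4) = mex{0,0} = 1
G(5) = mex{0,0} = 1
G(6) = mex{1,0,0} = 2
G(7) = mex{1,1,0,0} = 2
G(8) = mex{1,1,0,0,0} = 2
G(9) = mex{2,1,1,0,0} = 3
G(10) = mex{2,2,1,1,0} = 3
G(11) = mex{2,2,1,1,1} = 0
G(12) = mex{3,2,2,1,1} = 0
G(13) = mex{3,3,2,2,1} = 0
G(14) = mex{0,3,2,2,2} = 1
G(15) = mex{0,0,3,2,2} = 1
G(16) = mex{0,0,3,3,2} = 1
G(17) = mex{1,0,0,3,3} = 2
G(18) = mex{1,1,0,0,3} = 2
G(19) = mex{1,1,0,0,0} = 2
G(20) = mex{2,1,1,0,0} = 3
G(21) = mex{2,2,1,1,0} = 3
G(22) = mex{2,2,1,1,1} = 0
G(23) = mex{3,2,2,1,1} = 0
G(n+11) = G(n) holds for n = 0,…,7 (a full window of length max(S) = 8), so the sequence is purely periodic with period 11.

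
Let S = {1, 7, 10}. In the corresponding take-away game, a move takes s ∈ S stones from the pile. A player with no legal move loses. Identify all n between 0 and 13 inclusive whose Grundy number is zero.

0, 2, 4, 6, 8

n :  0  1  2  3  4  5  6  7  8  9 10 11 12 13
G :  0  1  0  1  0  1  0  1  0  1  2  3  2  3
P-positions are exactly the n with G(n) = 0.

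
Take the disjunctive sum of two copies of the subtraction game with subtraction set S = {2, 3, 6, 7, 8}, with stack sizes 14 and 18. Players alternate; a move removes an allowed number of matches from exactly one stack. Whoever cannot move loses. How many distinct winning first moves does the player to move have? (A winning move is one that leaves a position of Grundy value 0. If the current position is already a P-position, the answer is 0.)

All stacks use S = {2, 3, 6, 7, 8}:
n :  0  1  2  3  4  5  6  7  8  9 10 11 12 13 14 15 16 17 18
G :  0  0  1  1  2  0  3  1  2  2  0  3  1  2  0  0  1  1  2
Stack A: G(14) = 0.
Stack B: G(18) = 2.
Combined Grundy value = 0 ⊕ 2 = 2.
A winning move leaves total XOR = 0, i.e. changes one component's Grundy value g to g ⊕ X where X is the current total.
Stack A: need g' = 0⊕2 = 2. Options: 14−2→G=1, 14−3→G=3, 14−6→G=2, 14−7→G=1, 14−8→G=3. Hits: 1.
Stack B: need g' = 2⊕2 = 0. Options: 18−2→G=1, 18−3→G=0, 18−6→G=1, 18−7→G=3, 18−8→G=0. Hits: 2.

3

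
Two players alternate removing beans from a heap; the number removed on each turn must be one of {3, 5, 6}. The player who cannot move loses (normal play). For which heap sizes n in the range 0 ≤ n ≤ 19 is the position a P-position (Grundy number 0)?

n :  0  1  2  3  4  5  6  7  8  9 10 11 12 13 14 15 16 17 18 19
G :  0  0  0  1  1  1  2  2  2  0  0  0  1  1  1  2  2  2  0  0
P-positions are exactly the n with G(n) = 0.

0, 1, 2, 9, 10, 11, 18, 19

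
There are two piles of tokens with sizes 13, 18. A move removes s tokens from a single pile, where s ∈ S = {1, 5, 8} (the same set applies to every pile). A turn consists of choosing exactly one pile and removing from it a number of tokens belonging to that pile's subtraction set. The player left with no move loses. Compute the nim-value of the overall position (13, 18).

All piles use S = {1, 5, 8}:
G(0) = 0
G(1) = mex{0} = 1
G(2) = mex{1} = 0
G(3) = mex{0} = 1
G(4) = mex{1} = 0
G(5) = mex{0,0} = 1
G(6) = mex{1,1} = 0
G(7) = mex{0,0} = 1
G(8) = mex{1,1,0} = 2
G(9) = mex{2,0,1} = 3
G(10) = mex{3,1,0} = 2
G(11) = mex{2,0,1} = 3
G(12) = mex{3,1,0} = 2
G(13) = mex{2,2,1} = 0
G(14) = mex{0,3,0} = 1
G(15) = mex{1,2,1} = 0
G(16) = mex{0,3,2} = 1
G(17) = mex{1,2,3} = 0
G(18) = mex{0,0,2} = 1
Pile A: G(13) = 0.
Pile B: G(18) = 1.
Combined Grundy value = 0 ⊕ 1 = 1.

1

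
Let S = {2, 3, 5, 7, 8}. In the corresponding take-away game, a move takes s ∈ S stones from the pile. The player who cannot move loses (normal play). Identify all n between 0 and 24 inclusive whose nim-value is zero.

n :  0  1  2  3  4  5  6  7  8  9 10 11 12 13 14 15 16 17 18 19 20 21 22 23 24
G :  0  0  1  1  2  2  3  3  4  4  0  0  1  1  2  2  3  3  4  4  0  0  1  1  2
P-positions are exactly the n with G(n) = 0.

0, 1, 10, 11, 20, 21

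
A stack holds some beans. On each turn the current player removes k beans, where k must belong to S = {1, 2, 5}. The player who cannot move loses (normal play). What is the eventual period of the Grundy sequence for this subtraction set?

n :  0  1  2  3  4  5  6  7  8  9 10 11 12 13 14
G :  0  1  2  0  1  2  0  1  2  0  1  2  0  1  2
G(n+3) = G(n) holds for n = 0,…,4 (a full window of length max(S) = 5), so the sequence is purely periodic with period 3.

3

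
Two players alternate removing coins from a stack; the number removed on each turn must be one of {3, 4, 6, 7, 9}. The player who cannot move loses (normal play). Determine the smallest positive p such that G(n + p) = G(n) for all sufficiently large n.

G(0) = 0
G(1) = mex{} = 0
G(2) = mex{} = 0
G(3) = mex{0} = 1
G(4) = mex{0,0} = 1
G(5) = mex{0,0} = 1
G(6) = mex{1,0,0} = 2
G(7) = mex{1,1,0,0} = 2
G(8) = mex{1,1,0,0} = 2
G(9) = mex{2,1,1,0,0} = 3
G(10) = mex{2,2,1,1,0} = 3
G(11) = mex{2,2,1,1,0} = 3
G(12) = mex{3,2,2,1,1} = 0
G(13) = mex{3,3,2,2,1} = 0
G(14) = mex{3,3,2,2,1} = 0
G(15) = mex{0,3,3,2,2} = 1
G(16) = mex{0,0,3,3,2} = 1
G(17) = mex{0,0,3,3,2} = 1
G(18) = mex{1,0,0,3,3} = 2
G(19) = mex{1,1,0,0,3} = 2
G(20) = mex{1,1,0,0,3} = 2
G(21) = mex{2,1,1,0,0} = 3
G(22) = mex{2,2,1,1,0} = 3
G(23) = mex{2,2,1,1,0} = 3
G(24) = mex{3,2,2,1,1} = 0
G(25) = mex{3,3,2,2,1} = 0
G(n+12) = G(n) holds for n = 0,…,8 (a full window of length max(S) = 9), so the sequence is purely periodic with period 12.

12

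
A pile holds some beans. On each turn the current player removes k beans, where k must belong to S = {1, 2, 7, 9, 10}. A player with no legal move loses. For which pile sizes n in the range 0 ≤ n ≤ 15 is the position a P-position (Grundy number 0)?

G(0) = 0
G(1) = mex{0} = 1
G(2) = mex{1,0} = 2
G(3) = mex{2,1} = 0
G(4) = mex{0,2} = 1
G(5) = mex{1,0} = 2
G(6) = mex{2,1} = 0
G(7) = mex{0,2,0} = 1
G(8) = mex{1,0,1} = 2
G(9) = mex{2,1,2,0} = 3
G(10) = mex{3,2,0,1,0} = 4
G(11) = mex{4,3,1,2,1} = 0
G(12) = mex{0,4,2,0,2} = 1
G(13) = mex{1,0,0,1,0} = 2
G(14) = mex{2,1,1,2,1} = 0
G(15) = mex{0,2,2,0,2} = 1
P-positions are exactly the n with G(n) = 0.

0, 3, 6, 11, 14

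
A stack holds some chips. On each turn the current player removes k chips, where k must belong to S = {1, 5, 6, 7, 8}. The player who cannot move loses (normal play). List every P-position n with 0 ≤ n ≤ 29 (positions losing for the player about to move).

0, 2, 4, 13, 15, 17, 26, 28

G(0) = 0
G(1) = mex{0} = 1
G(2) = mex{1} = 0
G(3) = mex{0} = 1
G(4) = mex{1} = 0
G(5) = mex{0,0} = 1
G(6) = mex{1,1,0} = 2
G(7) = mex{2,0,1,0} = 3
G(8) = mex{3,1,0,1,0} = 2
G(9) = mex{2,0,1,0,1} = 3
G(10) = mex{3,1,0,1,0} = 2
G(11) = mex{2,2,1,0,1} = 3
G(12) = mex{3,3,2,1,0} = 4
G(13) = mex{4,2,3,2,1} = 0
G(14) = mex{0,3,2,3,2} = 1
G(15) = mex{1,2,3,2,3} = 0
G(16) = mex{0,3,2,3,2} = 1
G(17) = mex{1,4,3,2,3} = 0
G(18) = mex{0,0,4,3,2} = 1
G(19) = mex{1,1,0,4,3} = 2
G(20) = mex{2,0,1,0,4} = 3
G(21) = mex{3,1,0,1,0} = 2
G(22) = mex{2,0,1,0,1} = 3
G(23) = mex{3,1,0,1,0} = 2
G(24) = mex{2,2,1,0,1} = 3
G(25) = mex{3,3,2,1,0} = 4
G(26) = mex{4,2,3,2,1} = 0
G(27) = mex{0,3,2,3,2} = 1
G(28) = mex{1,2,3,2,3} = 0
G(29) = mex{0,3,2,3,2} = 1
P-positions are exactly the n with G(n) = 0.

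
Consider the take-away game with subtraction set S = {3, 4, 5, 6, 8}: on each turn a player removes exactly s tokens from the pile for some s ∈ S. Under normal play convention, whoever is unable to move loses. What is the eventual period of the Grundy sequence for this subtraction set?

n :  0  1  2  3  4  5  6  7  8  9 10 11 12 13 14 15 16 17 18 19 20 21 22 23
G :  0  0  0  1  1  1  2  2  2  3  3  0  0  0  1  1  1  2  2  2  3  3  0  0
G(n+11) = G(n) holds for n = 0,…,7 (a full window of length max(S) = 8), so the sequence is purely periodic with period 11.

11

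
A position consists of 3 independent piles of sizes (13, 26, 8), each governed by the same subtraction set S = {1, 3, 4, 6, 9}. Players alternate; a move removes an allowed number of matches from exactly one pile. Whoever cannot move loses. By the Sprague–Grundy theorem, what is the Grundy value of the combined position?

0

All piles use S = {1, 3, 4, 6, 9}:
n :  0  1  2  3  4  5  6  7  8  9 10 11 12 13 14 15 16 17 18 19 20 21 22 23 24 25 26
G :  0  1  0  1  2  3  2  0  1  4  3  2  0  1  0  1  2  3  2  0  1  4  3  2  0  1  0
Pile A: G(13) = 1.
Pile B: G(26) = 0.
Pile C: G(8) = 1.
Combined Grundy value = 1 ⊕ 0 ⊕ 1 = 0.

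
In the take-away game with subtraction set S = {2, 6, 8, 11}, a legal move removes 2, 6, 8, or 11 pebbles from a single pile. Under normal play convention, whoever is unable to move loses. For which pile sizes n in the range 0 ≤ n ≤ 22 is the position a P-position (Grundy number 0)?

0, 1, 4, 5, 14, 17, 18, 21

G(0) = 0
G(1) = mex{} = 0
G(2) = mex{0} = 1
G(3) = mex{0} = 1
G(4) = mex{1} = 0
G(5) = mex{1} = 0
G(6) = mex{0,0} = 1
G(7) = mex{0,0} = 1
G(8) = mex{1,1,0} = 2
G(9) = mex{1,1,0} = 2
G(10) = mex{2,0,1} = 3
G(11) = mex{2,0,1,0} = 3
G(12) = mex{3,1,0,0} = 2
G(13) = mex{3,1,0,1} = 2
G(14) = mex{2,2,1,1} = 0
G(15) = mex{2,2,1,0} = 3
G(16) = mex{0,3,2,0} = 1
G(17) = mex{3,3,2,1} = 0
G(18) = mex{1,2,3,1} = 0
G(19) = mex{0,2,3,2} = 1
G(20) = mex{0,0,2,2} = 1
G(21) = mex{1,3,2,3} = 0
G(22) = mex{1,1,0,3} = 2
P-positions are exactly the n with G(n) = 0.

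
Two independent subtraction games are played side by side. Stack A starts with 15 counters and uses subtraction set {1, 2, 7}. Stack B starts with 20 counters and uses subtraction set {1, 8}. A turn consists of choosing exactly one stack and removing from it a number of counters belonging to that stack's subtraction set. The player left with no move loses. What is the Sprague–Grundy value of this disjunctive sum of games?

0

Stack A, S = {1, 2, 7}:
G(0) = 0
G(1) = mex{0} = 1
G(2) = mex{1,0} = 2
G(3) = mex{2,1} = 0
G(4) = mex{0,2} = 1
G(5) = mex{1,0} = 2
G(6) = mex{2,1} = 0
G(7) = mex{0,2,0} = 1
G(8) = mex{1,0,1} = 2
G(9) = mex{2,1,2} = 0
G(10) = mex{0,2,0} = 1
G(11) = mex{1,0,1} = 2
G(12) = mex{2,1,2} = 0
G(13) = mex{0,2,0} = 1
G(14) = mex{1,0,1} = 2
G(15) = mex{2,1,2} = 0
G_A(15) = 0.
Stack B, S = {1, 8}:
n :  0  1  2  3  4  5  6  7  8  9 10 11 12 13 14 15 16 17 18 19 20
G :  0  1  0  1  0  1  0  1  2  0  1  0  1  0  1  0  1  2  0  1  0
G_B(20) = 0.
Combined Grundy value = 0 ⊕ 0 = 0.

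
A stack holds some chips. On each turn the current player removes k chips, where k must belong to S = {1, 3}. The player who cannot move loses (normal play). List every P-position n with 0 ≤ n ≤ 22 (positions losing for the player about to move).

n :  0  1  2  3  4  5  6  7  8  9 10 11 12 13 14 15 16 17 18 19 20 21 22
G :  0  1  0  1  0  1  0  1  0  1  0  1  0  1  0  1  0  1  0  1  0  1  0
P-positions are exactly the n with G(n) = 0.

0, 2, 4, 6, 8, 10, 12, 14, 16, 18, 20, 22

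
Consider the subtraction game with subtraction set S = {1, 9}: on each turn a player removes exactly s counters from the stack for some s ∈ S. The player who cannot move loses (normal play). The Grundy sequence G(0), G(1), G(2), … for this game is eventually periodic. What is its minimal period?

n :  0  1  2  3  4  5  6  7  8  9 10 11 12 13 14
G :  0  1  0  1  0  1  0  1  0  1  0  1  0  1  0
G(n+2) = G(n) holds for n = 0,…,8 (a full window of length max(S) = 9), so the sequence is purely periodic with period 2.

2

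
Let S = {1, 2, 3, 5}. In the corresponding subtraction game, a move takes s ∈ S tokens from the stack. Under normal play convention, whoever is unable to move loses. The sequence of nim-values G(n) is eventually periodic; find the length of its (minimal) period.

4

n :  0  1  2  3  4  5  6  7  8  9 10 11 12 13 14
G :  0  1  2  3  0  1  2  3  0  1  2  3  0  1  2
G(n+4) = G(n) holds for n = 0,…,4 (a full window of length max(S) = 5), so the sequence is purely periodic with period 4.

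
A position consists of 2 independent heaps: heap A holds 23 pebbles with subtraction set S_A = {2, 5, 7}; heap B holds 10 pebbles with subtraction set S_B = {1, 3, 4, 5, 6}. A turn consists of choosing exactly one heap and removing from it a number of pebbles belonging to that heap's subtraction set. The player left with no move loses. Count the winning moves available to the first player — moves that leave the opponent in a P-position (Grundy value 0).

2

Heap A, S = {2, 5, 7}:
G(0) = 0
G(1) = mex{} = 0
G(2) = mex{0} = 1
G(3) = mex{0} = 1
G(4) = mex{1} = 0
G(5) = mex{1,0} = 2
G(6) = mex{0,0} = 1
G(7) = mex{2,1,0} = 3
G(8) = mex{1,1,0} = 2
G(9) = mex{3,0,1} = 2
G(10) = mex{2,2,1} = 0
G(11) = mex{2,1,0} = 3
G(12) = mex{0,3,2} = 1
G(13) = mex{3,2,1} = 0
G(14) = mex{1,2,3} = 0
G(15) = mex{0,0,2} = 1
G(16) = mex{0,3,2} = 1
G(17) = mex{1,1,0} = 2
G(18) = mex{1,0,3} = 2
G(19) = mex{2,0,1} = 3
G(20) = mex{2,1,0} = 3
G(21) = mex{3,1,0} = 2
G(22) = mex{3,2,1} = 0
G(23) = mex{2,2,1} = 0
G_A(23) = 0.
Heap B, S = {1, 3, 4, 5, 6}:
n :  0  1  2  3  4  5  6  7  8  9 10
G :  0  1  0  1  2  3  2  3  4  0  1
G_B(10) = 1.
Combined Grundy value = 0 ⊕ 1 = 1.
A winning move leaves total XOR = 0, i.e. changes one component's Grundy value g to g ⊕ X where X is the current total.
Heap A: need g' = 0⊕1 = 1. Options: 23−2→G=2, 23−5→G=2, 23−7→G=1. Hits: 1.
Heap B: need g' = 1⊕1 = 0. Options: 10−1→G=0, 10−3→G=3, 10−4→G=2, 10−5→G=3, 10−6→G=2. Hits: 1.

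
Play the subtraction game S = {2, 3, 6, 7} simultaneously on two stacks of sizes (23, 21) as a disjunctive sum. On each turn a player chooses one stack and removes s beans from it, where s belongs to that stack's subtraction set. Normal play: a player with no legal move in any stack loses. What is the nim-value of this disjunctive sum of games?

All stacks use S = {2, 3, 6, 7}:
n :  0  1  2  3  4  5  6  7  8  9 10 11 12 13 14 15 16 17 18 19 20 21 22 23
G :  0  0  1  1  2  0  3  1  2  0  0  1  1  2  0  3  1  2  0  0  1  1  2  0
Stack A: G(23) = 0.
Stack B: G(21) = 1.
Combined Grundy value = 0 ⊕ 1 = 1.

1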